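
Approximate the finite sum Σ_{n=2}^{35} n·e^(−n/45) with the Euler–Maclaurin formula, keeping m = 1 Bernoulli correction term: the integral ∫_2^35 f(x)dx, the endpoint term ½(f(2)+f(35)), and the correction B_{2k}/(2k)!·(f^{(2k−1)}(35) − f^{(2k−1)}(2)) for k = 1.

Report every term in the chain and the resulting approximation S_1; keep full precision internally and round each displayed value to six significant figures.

The integral term ∫_2^35 x·e^(−x/45) dx = 369.125.
Endpoint term: (f(2) + f(35))/2 = (1.91306 + 16.0799)/2 = 8.99648.
Integral + boundary = 378.122.
k=1: B_{2}/(2)! × [f^{(1)}(35) − f^{(1)}(2)] = 1/12 × (0.102095 − 0.914016) = -0.0676601.

S_1 ≈ 378.054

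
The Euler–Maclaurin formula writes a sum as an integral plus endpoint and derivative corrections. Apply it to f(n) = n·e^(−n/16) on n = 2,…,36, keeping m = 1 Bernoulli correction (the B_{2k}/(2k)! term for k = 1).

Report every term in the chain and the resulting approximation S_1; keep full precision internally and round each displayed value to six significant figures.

S_1 ≈ 169.171

The integral term ∫_2^36 x·e^(−x/16) dx = 166.467.
½[f(2) + f(36)] = ½[1.76499 + 3.79437] = 2.77968.
Integral + boundary = 169.247.
k=1: B_{2}/(2)! × [f^{(1)}(36) − f^{(1)}(2)] = 1/12 × (-0.131749 − 0.772185) = -0.0753278.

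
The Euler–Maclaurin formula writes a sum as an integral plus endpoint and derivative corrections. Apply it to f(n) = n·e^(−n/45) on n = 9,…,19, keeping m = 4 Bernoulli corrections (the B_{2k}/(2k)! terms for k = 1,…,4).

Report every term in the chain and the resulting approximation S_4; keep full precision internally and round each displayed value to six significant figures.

Integral: ∫_9^19 x·e^(−x/45) dx = 101.421.
½[f(9) + f(19)] = ½[7.36858 + 12.4562] = 9.91238.
So far: 111.334.
k=1: B_{2}/(2)! × [f^{(1)}(19) − f^{(1)}(9)] = 1/12 × (0.378784 − 0.654985) = -0.0230167.
Running total after k=1: 111.311.
k=2: B_{4}/(4)! × [f^{(3)}(19) − f^{(3)}(9)] = −1/720 × (0.000834549 − 0.00113207) = 4.13227e-07.
Running total after k=2: 111.311.
k=3: B_{6}/(6)! × [f^{(5)}(19) − f^{(5)}(9)] = 1/30240 × (7.31873e-07 − 9.58368e-07) = -7.48990e-12.
Running total after k=3: 111.311.
k=4: B_{8}/(8)! × [f^{(7)}(19) − f^{(7)}(9)] = −1/1209600 × (5.19320e-10 − 6.70463e-10) = 1.24953e-16.

S_4 ≈ 111.311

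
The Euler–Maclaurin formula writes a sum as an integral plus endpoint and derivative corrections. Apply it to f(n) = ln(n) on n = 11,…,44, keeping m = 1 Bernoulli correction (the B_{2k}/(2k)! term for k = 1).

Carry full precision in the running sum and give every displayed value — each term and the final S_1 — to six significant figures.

The integral term ∫_11^44 ln(x) dx = 107.127.
Endpoint term: (f(11) + f(44))/2 = (2.39790 + 3.78419)/2 = 3.09104.
Running total after boundary: 110.219.
k=1: B_{2}/(2)! × [f^{(1)}(44) − f^{(1)}(11)] = 1/12 × (0.0227273 − 0.0909091) = -0.00568182.

S_1 ≈ 110.213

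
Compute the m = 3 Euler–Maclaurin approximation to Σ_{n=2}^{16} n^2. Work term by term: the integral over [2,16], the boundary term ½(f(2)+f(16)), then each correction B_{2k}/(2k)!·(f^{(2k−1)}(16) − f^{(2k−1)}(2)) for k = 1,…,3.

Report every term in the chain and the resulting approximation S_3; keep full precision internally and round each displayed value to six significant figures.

S_3 ≈ 1495.00

The integral term ∫_2^16 x^2 dx = 1362.67.
Endpoint term: (f(2) + f(16))/2 = (4.00000 + 256.000)/2 = 130.000.
Running total after boundary: 1492.67.
Correction k=1: B_{2}/2! · (f^{(1)}(16) − f^{(1)}(2)) = 1/12 · (32.0000 − 4.00000) = 2.33333.
Partial sum through k=1: 1495.00.
Correction k=2: B_{4}/4! · (f^{(3)}(16) − f^{(3)}(2)) = −1/720 · (0.00000 − 0.00000) = 0.00000.
Partial sum through k=2: 1495.00.
Correction k=3: B_{6}/6! · (f^{(5)}(16) − f^{(5)}(2)) = 1/30240 · (0.00000 − 0.00000) = 0.00000.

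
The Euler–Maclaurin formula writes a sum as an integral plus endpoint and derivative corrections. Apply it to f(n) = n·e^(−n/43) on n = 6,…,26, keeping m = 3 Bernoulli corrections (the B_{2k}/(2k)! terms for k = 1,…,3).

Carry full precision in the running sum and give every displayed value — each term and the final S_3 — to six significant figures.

S_3 ≈ 221.488

Integral: ∫_6^26 x·e^(−x/43) dx = 211.822.
½[f(6) + f(26)] = ½[5.21858 + 14.2029] = 9.71073.
So far: 221.533.
k=1: B_{2}/(2)! × [f^{(1)}(26) − f^{(1)}(6)] = 1/12 × (0.215965 − 0.748400) = -0.0443696.
Partial sum through k=1: 221.488.
k=2: B_{4}/(4)! × [f^{(3)}(26) − f^{(3)}(6)] = −1/720 × (0.000707677 − 0.00134555) = 8.85937e-07.
Partial sum through k=2: 221.488.
k=3: B_{6}/(6)! × [f^{(5)}(26) − f^{(5)}(6)] = 1/30240 × (7.02300e-07 − 1.23653e-06) = -1.76663e-11.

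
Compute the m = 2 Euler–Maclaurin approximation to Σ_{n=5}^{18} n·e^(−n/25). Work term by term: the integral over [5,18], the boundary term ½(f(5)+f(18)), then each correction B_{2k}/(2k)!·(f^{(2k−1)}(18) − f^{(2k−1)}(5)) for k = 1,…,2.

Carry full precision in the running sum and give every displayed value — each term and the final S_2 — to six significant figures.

∫_5^18 x·e^(−x/25) dx evaluates to 90.7894.
½[f(5) + f(18)] = ½[4.09365 + 8.76154] = 6.42760.
Running total after boundary: 97.2170.
Correction k=1: B_{2}/2! · (f^{(1)}(18) − f^{(1)}(5)) = 1/12 · (0.136291 − 0.654985) = -0.0432245.
After k=1: 97.1738.
Correction k=2: B_{4}/4! · (f^{(3)}(18) − f^{(3)}(5)) = −1/720 · (0.00177567 − 0.00366791) = 2.62811e-06.

S_2 ≈ 97.1738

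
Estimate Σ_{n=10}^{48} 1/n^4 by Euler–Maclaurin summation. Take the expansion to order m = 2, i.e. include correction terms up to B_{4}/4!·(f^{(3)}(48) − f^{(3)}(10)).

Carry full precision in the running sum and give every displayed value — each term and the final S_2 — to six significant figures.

Integral: ∫_10^48 1/x^4 dx = 0.000330319.
Boundary: ½(f(10) + f(48)) = ½(0.000100000 + 1.88380e-07) = 5.00942e-05.
Running total after boundary: 0.000380413.
Correction k=1: B_{2}/2! · (f^{(1)}(48) − f^{(1)}(10)) = 1/12 · (-1.56983e-08 − (-4.00000e-05)) = 3.33203e-06.
Partial sum through k=1: 0.000383745.
Correction k=2: B_{4}/4! · (f^{(3)}(48) − f^{(3)}(10)) = −1/720 · (-2.04406e-10 − (-1.20000e-05)) = -1.66664e-08.

S_2 ≈ 0.000383729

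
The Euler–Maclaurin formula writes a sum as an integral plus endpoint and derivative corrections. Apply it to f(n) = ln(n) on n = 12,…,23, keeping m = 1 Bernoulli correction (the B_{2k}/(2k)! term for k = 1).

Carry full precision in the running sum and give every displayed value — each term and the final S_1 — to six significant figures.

S_1 ≈ 34.1044

The integral term ∫_12^23 ln(x) dx = 31.2975.
½[f(12) + f(23)] = ½[2.48491 + 3.13549] = 2.81020.
So far: 34.1077.
Correction k=1: B_{2}/2! · (f^{(1)}(23) − f^{(1)}(12)) = 1/12 · (0.0434783 − 0.0833333) = -0.00332126.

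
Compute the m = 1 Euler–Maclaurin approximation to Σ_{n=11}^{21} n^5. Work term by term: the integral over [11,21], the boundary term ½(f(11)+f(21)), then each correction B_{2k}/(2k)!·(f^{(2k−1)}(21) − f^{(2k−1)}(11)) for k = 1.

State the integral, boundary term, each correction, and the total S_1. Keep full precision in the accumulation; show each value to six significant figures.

S_1 ≈ 1.61966e+07

The integral term ∫_11^21 x^5 dx = 1.39991e+07.
Endpoint term: (f(11) + f(21))/2 = (161051 + 4.08410e+06)/2 = 2.12258e+06.
Running total after boundary: 1.61217e+07.
k=1: B_{2}/(2)! × [f^{(1)}(21) − f^{(1)}(11)] = 1/12 × (972405 − 73205.0) = 74933.3.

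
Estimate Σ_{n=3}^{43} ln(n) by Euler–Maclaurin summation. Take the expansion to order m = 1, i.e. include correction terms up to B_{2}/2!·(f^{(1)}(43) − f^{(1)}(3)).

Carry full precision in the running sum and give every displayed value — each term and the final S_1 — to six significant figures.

S_1 ≈ 120.840

The integral term ∫_3^43 ln(x) dx = 118.436.
½[f(3) + f(43)] = ½[1.09861 + 3.76120] = 2.42991.
So far: 120.866.
Order-1 term: 1/12 · (0.0232558 − 0.333333) = -0.0258398.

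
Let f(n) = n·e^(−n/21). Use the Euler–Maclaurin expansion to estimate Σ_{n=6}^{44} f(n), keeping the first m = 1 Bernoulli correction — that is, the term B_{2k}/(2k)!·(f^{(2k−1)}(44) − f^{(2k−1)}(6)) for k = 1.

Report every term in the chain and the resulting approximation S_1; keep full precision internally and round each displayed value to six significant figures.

∫_6^44 x·e^(−x/21) dx evaluates to 258.137.
Endpoint term: (f(6) + f(44))/2 = (4.50886 + 5.41380)/2 = 4.96133.
Integral + boundary = 263.098.
Order-1 term: 1/12 · (-0.134759 − 0.536769) = -0.0559607.

S_1 ≈ 263.042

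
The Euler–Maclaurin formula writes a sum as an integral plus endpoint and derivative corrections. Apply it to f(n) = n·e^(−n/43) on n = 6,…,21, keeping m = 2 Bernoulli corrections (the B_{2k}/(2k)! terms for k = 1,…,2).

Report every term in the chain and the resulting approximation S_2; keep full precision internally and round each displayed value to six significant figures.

∫_6^21 x·e^(−x/43) dx evaluates to 143.895.
Endpoint term: (f(6) + f(21))/2 = (5.21858 + 12.8861)/2 = 9.05235.
Running total after boundary: 152.948.
k=1: B_{2}/(2)! × [f^{(1)}(21) − f^{(1)}(6)] = 1/12 × (0.313947 − 0.748400) = -0.0362044.
Partial sum through k=1: 152.911.
k=2: B_{4}/(4)! × [f^{(3)}(21) − f^{(3)}(6)] = −1/720 × (0.000833530 − 0.00134555) = 7.11142e-07.

S_2 ≈ 152.911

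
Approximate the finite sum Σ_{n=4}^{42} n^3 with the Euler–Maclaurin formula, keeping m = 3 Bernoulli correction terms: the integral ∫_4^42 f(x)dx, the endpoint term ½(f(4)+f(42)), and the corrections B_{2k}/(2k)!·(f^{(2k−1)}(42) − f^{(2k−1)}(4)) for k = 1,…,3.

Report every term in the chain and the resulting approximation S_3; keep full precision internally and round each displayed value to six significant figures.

S_3 ≈ 815373

The integral term ∫_4^42 x^3 dx = 777860.
Boundary: ½(f(4) + f(42)) = ½(64.0000 + 74088.0) = 37076.0.
So far: 814936.
Order-1 term: 1/12 · (5292.00 − 48.0000) = 437.000.
Running total after k=1: 815373.
Order-2 term: −1/720 · (6.00000 − 6.00000) = 0.00000.
Running total after k=2: 815373.
Order-3 term: 1/30240 · (0.00000 − 0.00000) = 0.00000.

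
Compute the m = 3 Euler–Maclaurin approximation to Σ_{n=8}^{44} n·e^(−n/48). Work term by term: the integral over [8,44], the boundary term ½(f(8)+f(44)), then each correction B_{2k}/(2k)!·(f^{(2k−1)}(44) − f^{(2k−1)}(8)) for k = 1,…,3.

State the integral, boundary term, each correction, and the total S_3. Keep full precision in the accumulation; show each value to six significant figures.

S_3 ≈ 521.733

Integral: ∫_8^44 x·e^(−x/48) dx = 509.607.
Boundary: ½(f(8) + f(44)) = ½(6.77185 + 17.5934) = 12.1826.
Integral + boundary = 521.789.
Order-1 term: 1/12 · (0.0333208 − 0.705401) = -0.0560067.
Running total after k=1: 521.733.
Order-2 term: −1/720 · (0.000361554 − 0.00104096) = 9.43615e-07.
Running total after k=2: 521.733.
Order-3 term: 1/30240 · (3.07572e-07 − 7.70725e-07) = -1.53159e-11.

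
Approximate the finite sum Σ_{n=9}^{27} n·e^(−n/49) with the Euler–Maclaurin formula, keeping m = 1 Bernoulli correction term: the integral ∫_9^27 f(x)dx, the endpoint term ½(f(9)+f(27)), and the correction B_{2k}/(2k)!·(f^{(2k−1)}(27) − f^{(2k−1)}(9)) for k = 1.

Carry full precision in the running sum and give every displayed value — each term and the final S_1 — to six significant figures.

S_1 ≈ 230.255

∫_9^27 x·e^(−x/49) dx evaluates to 218.764.
Boundary: ½(f(9) + f(27)) = ½(7.48987 + 15.5618) = 11.5258.
So far: 230.290.
Order-1 term: 1/12 · (0.258774 − 0.679353) = -0.0350482.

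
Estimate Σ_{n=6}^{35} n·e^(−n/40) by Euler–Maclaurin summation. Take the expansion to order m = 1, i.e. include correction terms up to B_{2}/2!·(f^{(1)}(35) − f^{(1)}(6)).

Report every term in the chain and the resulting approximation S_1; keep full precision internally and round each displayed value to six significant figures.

S_1 ≈ 342.937

∫_6^35 x·e^(−x/40) dx evaluates to 333.117.
½[f(6) + f(35)] = ½[5.16425 + 14.5902] = 9.87721.
Integral + boundary = 342.994.
Correction k=1: B_{2}/2! · (f^{(1)}(35) − f^{(1)}(6)) = 1/12 · (0.0521078 − 0.731602) = -0.0566245.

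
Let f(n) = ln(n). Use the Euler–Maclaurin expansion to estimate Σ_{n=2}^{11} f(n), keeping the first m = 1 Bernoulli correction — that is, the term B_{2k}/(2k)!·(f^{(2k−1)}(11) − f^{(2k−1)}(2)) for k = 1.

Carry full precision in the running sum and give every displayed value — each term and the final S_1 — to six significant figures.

S_1 ≈ 17.5020

∫_2^11 ln(x) dx evaluates to 15.9906.
Boundary: ½(f(2) + f(11)) = ½(0.693147 + 2.39790) = 1.54552.
So far: 17.5361.
Correction k=1: B_{2}/2! · (f^{(1)}(11) − f^{(1)}(2)) = 1/12 · (0.0909091 − 0.500000) = -0.0340909.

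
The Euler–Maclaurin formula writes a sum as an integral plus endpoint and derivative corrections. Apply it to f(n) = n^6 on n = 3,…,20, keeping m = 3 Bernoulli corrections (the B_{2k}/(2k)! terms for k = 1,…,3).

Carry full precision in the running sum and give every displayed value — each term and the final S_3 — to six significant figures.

S_3 ≈ 2.16456e+08

∫_3^20 x^6 dx evaluates to 1.82857e+08.
½[f(3) + f(20)] = ½[729.000 + 6.40000e+07] = 3.20004e+07.
Running total after boundary: 2.14857e+08.
k=1: B_{2}/(2)! × [f^{(1)}(20) − f^{(1)}(3)] = 1/12 × (1.92000e+07 − 1458.00) = 1.59988e+06.
After k=1: 2.16457e+08.
k=2: B_{4}/(4)! × [f^{(3)}(20) − f^{(3)}(3)] = −1/720 × (960000 − 3240.00) = -1328.83.
After k=2: 2.16456e+08.
k=3: B_{6}/(6)! × [f^{(5)}(20) − f^{(5)}(3)] = 1/30240 × (14400.0 − 2160.00) = 0.404762.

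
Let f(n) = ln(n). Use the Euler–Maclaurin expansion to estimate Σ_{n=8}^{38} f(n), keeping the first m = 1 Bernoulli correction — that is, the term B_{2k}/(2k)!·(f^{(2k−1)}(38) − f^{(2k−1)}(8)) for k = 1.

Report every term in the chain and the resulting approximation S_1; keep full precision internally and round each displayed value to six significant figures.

S_1 ≈ 94.4430

The integral term ∫_8^38 ln(x) dx = 91.5927.
Boundary: ½(f(8) + f(38)) = ½(2.07944 + 3.63759) = 2.85851.
So far: 94.4513.
Correction k=1: B_{2}/2! · (f^{(1)}(38) − f^{(1)}(8)) = 1/12 · (0.0263158 − 0.125000) = -0.00822368.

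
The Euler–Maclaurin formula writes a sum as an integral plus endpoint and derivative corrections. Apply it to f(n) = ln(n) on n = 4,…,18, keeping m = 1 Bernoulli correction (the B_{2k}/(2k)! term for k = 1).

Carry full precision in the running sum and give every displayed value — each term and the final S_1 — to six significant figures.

S_1 ≈ 34.6036

Integral: ∫_4^18 ln(x) dx = 32.4815.
Endpoint term: (f(4) + f(18))/2 = (1.38629 + 2.89037)/2 = 2.13833.
Integral + boundary = 34.6198.
k=1: B_{2}/(2)! × [f^{(1)}(18) − f^{(1)}(4)] = 1/12 × (0.0555556 − 0.250000) = -0.0162037.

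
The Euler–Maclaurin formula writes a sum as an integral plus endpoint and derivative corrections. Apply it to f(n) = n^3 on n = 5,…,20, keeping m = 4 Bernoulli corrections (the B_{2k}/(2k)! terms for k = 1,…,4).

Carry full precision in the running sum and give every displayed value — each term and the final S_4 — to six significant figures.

∫_5^20 x^3 dx evaluates to 39843.8.
Boundary: ½(f(5) + f(20)) = ½(125.000 + 8000.00) = 4062.50.
Integral + boundary = 43906.2.
Correction k=1: B_{2}/2! · (f^{(1)}(20) − f^{(1)}(5)) = 1/12 · (1200.00 − 75.0000) = 93.7500.
Partial sum through k=1: 44000.0.
Correction k=2: B_{4}/4! · (f^{(3)}(20) − f^{(3)}(5)) = −1/720 · (6.00000 − 6.00000) = 0.00000.
Partial sum through k=2: 44000.0.
Correction k=3: B_{6}/6! · (f^{(5)}(20) − f^{(5)}(5)) = 1/30240 · (0.00000 − 0.00000) = 0.00000.
Partial sum through k=3: 44000.0.
Correction k=4: B_{8}/8! · (f^{(7)}(20) − f^{(7)}(5)) = −1/1209600 · (0.00000 − 0.00000) = 0.00000.

S_4 ≈ 44000.0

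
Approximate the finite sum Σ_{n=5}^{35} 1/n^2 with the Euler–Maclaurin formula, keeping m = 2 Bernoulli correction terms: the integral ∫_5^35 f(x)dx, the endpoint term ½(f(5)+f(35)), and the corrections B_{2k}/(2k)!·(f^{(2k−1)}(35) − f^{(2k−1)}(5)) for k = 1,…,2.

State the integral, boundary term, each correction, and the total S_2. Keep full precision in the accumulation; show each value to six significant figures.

Integral: ∫_5^35 1/x^2 dx = 0.171429.
½[f(5) + f(35)] = ½[0.0400000 + 0.000816327] = 0.0204082.
Integral + boundary = 0.191837.
Order-1 term: 1/12 · (-4.66472e-05 − (-0.0160000)) = 0.00132945.
After k=1: 0.193166.
Order-2 term: −1/720 · (-4.56952e-07 − (-0.00768000)) = -1.06660e-05.

S_2 ≈ 0.193156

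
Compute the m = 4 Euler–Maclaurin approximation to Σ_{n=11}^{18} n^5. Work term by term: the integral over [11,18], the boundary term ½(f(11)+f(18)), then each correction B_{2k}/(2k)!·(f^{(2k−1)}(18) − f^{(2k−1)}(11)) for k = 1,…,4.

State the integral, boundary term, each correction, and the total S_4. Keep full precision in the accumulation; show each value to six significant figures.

S_4 ≈ 6.43638e+06

Integral: ∫_11^18 x^5 dx = 5.37344e+06.
½[f(11) + f(18)] = ½[161051 + 1.88957e+06] = 1.02531e+06.
Running total after boundary: 6.39875e+06.
Correction k=1: B_{2}/2! · (f^{(1)}(18) − f^{(1)}(11)) = 1/12 · (524880 − 73205.0) = 37639.6.
Running total after k=1: 6.43639e+06.
Correction k=2: B_{4}/4! · (f^{(3)}(18) − f^{(3)}(11)) = −1/720 · (19440.0 − 7260.00) = -16.9167.
Running total after k=2: 6.43638e+06.
Correction k=3: B_{6}/6! · (f^{(5)}(18) − f^{(5)}(11)) = 1/30240 · (120.000 − 120.000) = 0.00000.
Running total after k=3: 6.43638e+06.
Correction k=4: B_{8}/8! · (f^{(7)}(18) − f^{(7)}(11)) = −1/1209600 · (0.00000 − 0.00000) = 0.00000.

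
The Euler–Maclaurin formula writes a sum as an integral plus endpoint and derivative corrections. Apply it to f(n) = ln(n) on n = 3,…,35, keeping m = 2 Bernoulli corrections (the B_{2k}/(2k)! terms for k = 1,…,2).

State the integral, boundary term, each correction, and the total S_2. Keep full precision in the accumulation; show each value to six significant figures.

The integral term ∫_3^35 ln(x) dx = 89.1413.
Endpoint term: (f(3) + f(35))/2 = (1.09861 + 3.55535)/2 = 2.32698.
Running total after boundary: 91.4683.
Correction k=1: B_{2}/2! · (f^{(1)}(35) − f^{(1)}(3)) = 1/12 · (0.0285714 − 0.333333) = -0.0253968.
Running total after k=1: 91.4429.
Correction k=2: B_{4}/4! · (f^{(3)}(35) − f^{(3)}(3)) = −1/720 · (4.66472e-05 − 0.0740741) = 0.000102816.

S_2 ≈ 91.4430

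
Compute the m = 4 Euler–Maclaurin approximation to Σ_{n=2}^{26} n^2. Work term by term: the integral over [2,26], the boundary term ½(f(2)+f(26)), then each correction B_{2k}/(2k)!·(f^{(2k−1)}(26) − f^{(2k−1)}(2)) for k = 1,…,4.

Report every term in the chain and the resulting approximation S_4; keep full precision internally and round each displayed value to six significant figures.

S_4 ≈ 6200.00

Integral: ∫_2^26 x^2 dx = 5856.00.
½[f(2) + f(26)] = ½[4.00000 + 676.000] = 340.000.
So far: 6196.00.
Correction k=1: B_{2}/2! · (f^{(1)}(26) − f^{(1)}(2)) = 1/12 · (52.0000 − 4.00000) = 4.00000.
Running total after k=1: 6200.00.
Correction k=2: B_{4}/4! · (f^{(3)}(26) − f^{(3)}(2)) = −1/720 · (0.00000 − 0.00000) = 0.00000.
Running total after k=2: 6200.00.
Correction k=3: B_{6}/6! · (f^{(5)}(26) − f^{(5)}(2)) = 1/30240 · (0.00000 − 0.00000) = 0.00000.
Running total after k=3: 6200.00.
Correction k=4: B_{8}/8! · (f^{(7)}(26) − f^{(7)}(2)) = −1/1209600 · (0.00000 − 0.00000) = 0.00000.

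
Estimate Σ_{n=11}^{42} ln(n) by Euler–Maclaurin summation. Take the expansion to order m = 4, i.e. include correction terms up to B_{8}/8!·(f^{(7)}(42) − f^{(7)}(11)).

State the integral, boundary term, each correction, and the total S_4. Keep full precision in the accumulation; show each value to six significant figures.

S_4 ≈ 102.667

The integral term ∫_11^42 ln(x) dx = 99.6053.
Endpoint term: (f(11) + f(42))/2 = (2.39790 + 3.73767)/2 = 3.06778.
So far: 102.673.
k=1: B_{2}/(2)! × [f^{(1)}(42) − f^{(1)}(11)] = 1/12 × (0.0238095 − 0.0909091) = -0.00559163.
Running total after k=1: 102.667.
k=2: B_{4}/(4)! × [f^{(3)}(42) − f^{(3)}(11)] = −1/720 × (2.69949e-05 − 0.00150263) = 2.04949e-06.
Running total after k=2: 102.667.
k=3: B_{6}/(6)! × [f^{(5)}(42) − f^{(5)}(11)] = 1/30240 × (1.83639e-07 − 0.000149021) = -4.92187e-09.
Running total after k=3: 102.667.
k=4: B_{8}/(8)! × [f^{(7)}(42) − f^{(7)}(11)] = −1/1209600 × (3.12311e-09 − 3.69474e-05) = 3.05425e-11.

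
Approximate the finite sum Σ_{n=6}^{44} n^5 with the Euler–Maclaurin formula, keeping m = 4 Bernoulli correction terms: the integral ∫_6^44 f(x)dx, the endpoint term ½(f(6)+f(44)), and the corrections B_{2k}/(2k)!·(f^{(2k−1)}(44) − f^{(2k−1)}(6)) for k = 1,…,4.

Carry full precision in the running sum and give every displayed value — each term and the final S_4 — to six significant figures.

S_4 ≈ 1.29340e+09

The integral term ∫_6^44 x^5 dx = 1.20938e+09.
½[f(6) + f(44)] = ½[7776.00 + 1.64916e+08] = 8.24620e+07.
Running total after boundary: 1.29184e+09.
k=1: B_{2}/(2)! × [f^{(1)}(44) − f^{(1)}(6)] = 1/12 × (1.87405e+07 − 6480.00) = 1.56117e+06.
Running total after k=1: 1.29340e+09.
k=2: B_{4}/(4)! × [f^{(3)}(44) − f^{(3)}(6)] = −1/720 × (116160 − 2160.00) = -158.333.
Running total after k=2: 1.29340e+09.
k=3: B_{6}/(6)! × [f^{(5)}(44) − f^{(5)}(6)] = 1/30240 × (120.000 − 120.000) = 0.00000.
Running total after k=3: 1.29340e+09.
k=4: B_{8}/(8)! × [f^{(7)}(44) − f^{(7)}(6)] = −1/1209600 × (0.00000 − 0.00000) = 0.00000.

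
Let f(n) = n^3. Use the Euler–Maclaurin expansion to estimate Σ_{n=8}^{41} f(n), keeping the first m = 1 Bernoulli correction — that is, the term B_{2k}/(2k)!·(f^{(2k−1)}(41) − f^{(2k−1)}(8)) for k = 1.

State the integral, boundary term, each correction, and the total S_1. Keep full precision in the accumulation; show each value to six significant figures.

S_1 ≈ 740537

The integral term ∫_8^41 x^3 dx = 705416.
½[f(8) + f(41)] = ½[512.000 + 68921.0] = 34716.5.
Integral + boundary = 740133.
Correction k=1: B_{2}/2! · (f^{(1)}(41) − f^{(1)}(8)) = 1/12 · (5043.00 − 192.000) = 404.250.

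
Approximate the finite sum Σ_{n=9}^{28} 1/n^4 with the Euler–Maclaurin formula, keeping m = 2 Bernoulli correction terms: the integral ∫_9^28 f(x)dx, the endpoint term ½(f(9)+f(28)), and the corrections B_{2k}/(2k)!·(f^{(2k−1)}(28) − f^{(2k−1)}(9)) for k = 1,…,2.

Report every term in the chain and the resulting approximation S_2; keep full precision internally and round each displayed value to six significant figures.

∫_9^28 1/x^4 dx evaluates to 0.000442063.
½[f(9) + f(28)] = ½[0.000152416 + 1.62693e-06] = 7.70214e-05.
Running total after boundary: 0.000519084.
Order-1 term: 1/12 · (-2.32418e-07 − (-6.77404e-05)) = 5.62566e-06.
After k=1: 0.000524710.
Order-2 term: −1/720 · (-8.89355e-09 − (-2.50890e-05)) = -3.48335e-08.

S_2 ≈ 0.000524675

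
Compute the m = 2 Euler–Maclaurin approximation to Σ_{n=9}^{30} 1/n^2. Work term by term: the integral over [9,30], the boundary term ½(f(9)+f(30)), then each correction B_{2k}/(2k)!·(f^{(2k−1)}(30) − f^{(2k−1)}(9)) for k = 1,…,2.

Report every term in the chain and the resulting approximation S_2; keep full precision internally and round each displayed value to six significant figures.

S_2 ≈ 0.0847281

The integral term ∫_9^30 1/x^2 dx = 0.0777778.
Boundary: ½(f(9) + f(30)) = ½(0.0123457 + 0.00111111) = 0.00672840.
Integral + boundary = 0.0845062.
Correction k=1: B_{2}/2! · (f^{(1)}(30) − f^{(1)}(9)) = 1/12 · (-7.40741e-05 − (-0.00274348)) = 0.000222451.
Partial sum through k=1: 0.0847286.
Correction k=2: B_{4}/4! · (f^{(3)}(30) − f^{(3)}(9)) = −1/720 · (-9.87654e-07 − (-0.000406442)) = -5.63131e-07.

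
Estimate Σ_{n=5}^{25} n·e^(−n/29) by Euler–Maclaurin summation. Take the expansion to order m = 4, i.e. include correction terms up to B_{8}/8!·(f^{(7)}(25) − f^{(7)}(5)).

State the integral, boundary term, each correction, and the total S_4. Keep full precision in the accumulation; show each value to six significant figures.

∫_5^25 x·e^(−x/29) dx evaluates to 168.546.
Boundary: ½(f(5) + f(25)) = ½(4.20815 + 10.5572) = 7.38267.
So far: 175.928.
Correction k=1: B_{2}/2! · (f^{(1)}(25) − f^{(1)}(5)) = 1/12 · (0.0582465 − 0.696522) = -0.0531896.
After k=1: 175.875.
Correction k=2: B_{4}/4! · (f^{(3)}(25) − f^{(3)}(5)) = −1/720 · (0.00107351 − 0.00282971) = 2.43916e-06.
After k=2: 175.875.
Correction k=3: B_{6}/6! · (f^{(5)}(25) − f^{(5)}(5)) = 1/30240 · (2.47058e-06 − 5.74460e-06) = -1.08268e-10.
After k=3: 175.875.
Correction k=4: B_{8}/8! · (f^{(7)}(25) − f^{(7)}(5)) = −1/1209600 · (4.35755e-09 − 9.66053e-09) = 4.38408e-15.

S_4 ≈ 175.875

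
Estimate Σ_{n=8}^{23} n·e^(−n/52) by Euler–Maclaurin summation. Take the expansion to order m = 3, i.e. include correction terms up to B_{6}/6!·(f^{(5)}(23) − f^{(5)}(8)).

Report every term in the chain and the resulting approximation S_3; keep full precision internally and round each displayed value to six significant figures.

S_3 ≈ 179.936

The integral term ∫_8^23 x·e^(−x/52) dx = 169.148.
Endpoint term: (f(8) + f(23))/2 = (6.85923 + 14.7787)/2 = 10.8190.
So far: 179.967.
k=1: B_{2}/(2)! × [f^{(1)}(23) − f^{(1)}(8)] = 1/12 × (0.358346 − 0.725496) = -0.0305958.
Running total after k=1: 179.936.
k=2: B_{4}/(4)! × [f^{(3)}(23) − f^{(3)}(8)] = −1/720 × (0.000607785 − 0.000902479) = 4.09298e-07.
Running total after k=2: 179.936.
k=3: B_{6}/(6)! × [f^{(5)}(23) − f^{(5)}(8)] = 1/30240 × (4.00534e-07 − 5.68289e-07) = -5.54744e-12.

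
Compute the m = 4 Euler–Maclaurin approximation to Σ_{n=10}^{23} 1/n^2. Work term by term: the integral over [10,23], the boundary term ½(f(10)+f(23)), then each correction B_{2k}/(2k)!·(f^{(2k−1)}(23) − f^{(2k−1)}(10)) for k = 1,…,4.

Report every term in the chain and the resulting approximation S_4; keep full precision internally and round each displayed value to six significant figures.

S_4 ≈ 0.0626196

The integral term ∫_10^23 1/x^2 dx = 0.0565217.
Boundary: ½(f(10) + f(23)) = ½(0.0100000 + 0.00189036) = 0.00594518.
Running total after boundary: 0.0624669.
Correction k=1: B_{2}/2! · (f^{(1)}(23) − f^{(1)}(10)) = 1/12 · (-0.000164379 − (-0.00200000)) = 0.000152968.
After k=1: 0.0626199.
Correction k=2: B_{4}/4! · (f^{(3)}(23) − f^{(3)}(10)) = −1/720 · (-3.72883e-06 − (-0.000240000)) = -3.28154e-07.
After k=2: 0.0626196.
Correction k=3: B_{6}/6! · (f^{(5)}(23) − f^{(5)}(10)) = 1/30240 · (-2.11465e-07 − (-7.20000e-05)) = 2.37396e-09.
After k=3: 0.0626196.
Correction k=4: B_{8}/8! · (f^{(7)}(23) − f^{(7)}(10)) = −1/1209600 · (-2.23857e-08 − (-4.03200e-05)) = -3.33148e-11.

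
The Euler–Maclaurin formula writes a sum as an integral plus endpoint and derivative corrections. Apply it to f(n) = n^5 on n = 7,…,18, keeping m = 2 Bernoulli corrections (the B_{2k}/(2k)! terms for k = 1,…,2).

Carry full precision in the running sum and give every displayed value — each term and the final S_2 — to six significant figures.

S_2 ≈ 6.64500e+06

∫_7^18 x^5 dx evaluates to 5.64910e+06.
Boundary: ½(f(7) + f(18)) = ½(16807.0 + 1.88957e+06) = 953188.
Integral + boundary = 6.60228e+06.
k=1: B_{2}/(2)! × [f^{(1)}(18) − f^{(1)}(7)] = 1/12 × (524880 − 12005.0) = 42739.6.
Running total after k=1: 6.64502e+06.
k=2: B_{4}/(4)! × [f^{(3)}(18) − f^{(3)}(7)] = −1/720 × (19440.0 − 2940.00) = -22.9167.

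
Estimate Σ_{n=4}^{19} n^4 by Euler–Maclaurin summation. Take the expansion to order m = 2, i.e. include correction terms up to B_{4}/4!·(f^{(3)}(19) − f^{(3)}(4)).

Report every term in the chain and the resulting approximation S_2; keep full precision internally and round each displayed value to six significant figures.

S_2 ≈ 562568

The integral term ∫_4^19 x^4 dx = 495015.
½[f(4) + f(19)] = ½[256.000 + 130321] = 65288.5.
So far: 560304.
Order-1 term: 1/12 · (27436.0 − 256.000) = 2265.00.
Partial sum through k=1: 562568.
Order-2 term: −1/720 · (456.000 − 96.0000) = -0.500000.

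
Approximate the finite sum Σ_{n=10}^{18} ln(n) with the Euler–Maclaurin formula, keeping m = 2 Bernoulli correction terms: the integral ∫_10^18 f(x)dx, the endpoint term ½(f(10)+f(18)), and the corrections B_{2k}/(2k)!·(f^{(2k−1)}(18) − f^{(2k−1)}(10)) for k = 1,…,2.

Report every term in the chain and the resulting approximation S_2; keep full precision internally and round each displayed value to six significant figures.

S_2 ≈ 23.5936

∫_10^18 ln(x) dx evaluates to 21.0008.
Boundary: ½(f(10) + f(18)) = ½(2.30259 + 2.89037) = 2.59648.
Integral + boundary = 23.5973.
Correction k=1: B_{2}/2! · (f^{(1)}(18) − f^{(1)}(10)) = 1/12 · (0.0555556 − 0.100000) = -0.00370370.
Partial sum through k=1: 23.5936.
Correction k=2: B_{4}/4! · (f^{(3)}(18) − f^{(3)}(10)) = −1/720 · (0.000342936 − 0.00200000) = 2.30148e-06.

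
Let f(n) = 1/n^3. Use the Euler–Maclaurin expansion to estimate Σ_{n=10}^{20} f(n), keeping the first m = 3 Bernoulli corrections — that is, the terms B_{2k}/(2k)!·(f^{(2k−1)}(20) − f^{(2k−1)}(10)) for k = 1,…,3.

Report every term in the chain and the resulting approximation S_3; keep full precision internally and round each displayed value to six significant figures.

Integral: ∫_10^20 1/x^3 dx = 0.00375000.
½[f(10) + f(20)] = ½[0.00100000 + 0.000125000] = 0.000562500.
Integral + boundary = 0.00431250.
Correction k=1: B_{2}/2! · (f^{(1)}(20) − f^{(1)}(10)) = 1/12 · (-1.87500e-05 − (-0.000300000)) = 2.34375e-05.
After k=1: 0.00433594.
Correction k=2: B_{4}/4! · (f^{(3)}(20) − f^{(3)}(10)) = −1/720 · (-9.37500e-07 − (-6.00000e-05)) = -8.20312e-08.
After k=2: 0.00433586.
Correction k=3: B_{6}/6! · (f^{(5)}(20) − f^{(5)}(10)) = 1/30240 · (-9.84375e-08 − (-2.52000e-05)) = 8.30078e-10.

S_3 ≈ 0.00433586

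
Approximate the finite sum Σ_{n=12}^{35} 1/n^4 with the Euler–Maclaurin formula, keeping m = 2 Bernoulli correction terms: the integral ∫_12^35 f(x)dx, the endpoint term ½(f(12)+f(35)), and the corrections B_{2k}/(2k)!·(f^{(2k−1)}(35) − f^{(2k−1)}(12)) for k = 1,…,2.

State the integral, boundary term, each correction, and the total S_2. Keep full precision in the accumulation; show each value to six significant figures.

∫_12^35 1/x^4 dx evaluates to 0.000185127.
Endpoint term: (f(12) + f(35))/2 = (4.82253e-05 + 6.66389e-07)/2 = 2.44458e-05.
Running total after boundary: 0.000209573.
Order-1 term: 1/12 · (-7.61587e-08 − (-1.60751e-05)) = 1.33325e-06.
After k=1: 0.000210906.
Order-2 term: −1/720 · (-1.86511e-09 − (-3.34898e-06)) = -4.64877e-09.

S_2 ≈ 0.000210901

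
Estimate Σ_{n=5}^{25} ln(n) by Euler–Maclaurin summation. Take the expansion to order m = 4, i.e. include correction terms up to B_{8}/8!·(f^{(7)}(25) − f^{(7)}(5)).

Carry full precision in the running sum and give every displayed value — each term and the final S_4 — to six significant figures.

S_4 ≈ 54.8256

∫_5^25 ln(x) dx evaluates to 52.4247.
Boundary: ½(f(5) + f(25)) = ½(1.60944 + 3.21888) = 2.41416.
Running total after boundary: 54.8389.
Correction k=1: B_{2}/2! · (f^{(1)}(25) − f^{(1)}(5)) = 1/12 · (0.0400000 − 0.200000) = -0.0133333.
Running total after k=1: 54.8255.
Correction k=2: B_{4}/4! · (f^{(3)}(25) − f^{(3)}(5)) = −1/720 · (0.000128000 − 0.0160000) = 2.20444e-05.
Running total after k=2: 54.8256.
Correction k=3: B_{6}/6! · (f^{(5)}(25) − f^{(5)}(5)) = 1/30240 · (2.45760e-06 − 0.00768000) = -2.53887e-07.
Running total after k=3: 54.8256.
Correction k=4: B_{8}/8! · (f^{(7)}(25) − f^{(7)}(5)) = −1/1209600 · (1.17965e-07 − 0.00921600) = 7.61895e-09.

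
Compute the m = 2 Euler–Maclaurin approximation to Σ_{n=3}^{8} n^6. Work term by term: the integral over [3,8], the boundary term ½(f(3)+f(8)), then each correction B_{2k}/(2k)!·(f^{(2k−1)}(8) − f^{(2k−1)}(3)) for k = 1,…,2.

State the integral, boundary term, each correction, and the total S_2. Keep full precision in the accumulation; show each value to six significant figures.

The integral term ∫_3^8 x^6 dx = 299281.
Boundary: ½(f(3) + f(8)) = ½(729.000 + 262144) = 131436.
Running total after boundary: 430717.
k=1: B_{2}/(2)! × [f^{(1)}(8) − f^{(1)}(3)] = 1/12 × (196608 − 1458.00) = 16262.5.
Running total after k=1: 446980.
k=2: B_{4}/(4)! × [f^{(3)}(8) − f^{(3)}(3)] = −1/720 × (61440.0 − 3240.00) = -80.8333.

S_2 ≈ 446899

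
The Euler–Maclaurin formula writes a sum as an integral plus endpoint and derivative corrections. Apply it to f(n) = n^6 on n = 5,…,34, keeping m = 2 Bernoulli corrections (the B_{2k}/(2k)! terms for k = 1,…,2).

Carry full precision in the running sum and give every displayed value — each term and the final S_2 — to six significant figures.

S_2 ≈ 8.29844e+09

The integral term ∫_5^34 x^6 dx = 7.50332e+09.
Boundary: ½(f(5) + f(34)) = ½(15625.0 + 1.54480e+09) = 7.72410e+08.
So far: 8.27573e+09.
k=1: B_{2}/(2)! × [f^{(1)}(34) − f^{(1)}(5)] = 1/12 × (2.72613e+08 − 18750.0) = 2.27161e+07.
Partial sum through k=1: 8.29845e+09.
k=2: B_{4}/(4)! × [f^{(3)}(34) − f^{(3)}(5)] = −1/720 × (4.71648e+06 − 15000.0) = -6529.83.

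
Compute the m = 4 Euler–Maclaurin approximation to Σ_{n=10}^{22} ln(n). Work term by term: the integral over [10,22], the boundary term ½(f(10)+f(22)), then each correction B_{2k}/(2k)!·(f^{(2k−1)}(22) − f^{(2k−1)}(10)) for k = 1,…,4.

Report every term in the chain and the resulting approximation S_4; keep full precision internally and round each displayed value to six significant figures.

S_4 ≈ 35.6694

The integral term ∫_10^22 ln(x) dx = 32.9771.
Boundary: ½(f(10) + f(22)) = ½(2.30259 + 3.09104) = 2.69681.
So far: 35.6739.
Correction k=1: B_{2}/2! · (f^{(1)}(22) − f^{(1)}(10)) = 1/12 · (0.0454545 − 0.100000) = -0.00454545.
Partial sum through k=1: 35.6694.
Correction k=2: B_{4}/4! · (f^{(3)}(22) − f^{(3)}(10)) = −1/720 · (0.000187829 − 0.00200000) = 2.51690e-06.
Partial sum through k=2: 35.6694.
Correction k=3: B_{6}/6! · (f^{(5)}(22) − f^{(5)}(10)) = 1/30240 · (4.65691e-06 − 0.000240000) = -7.78251e-09.
Partial sum through k=3: 35.6694.
Correction k=4: B_{8}/8! · (f^{(7)}(22) − f^{(7)}(10)) = −1/1209600 · (2.88651e-07 − 7.20000e-05) = 5.92852e-11.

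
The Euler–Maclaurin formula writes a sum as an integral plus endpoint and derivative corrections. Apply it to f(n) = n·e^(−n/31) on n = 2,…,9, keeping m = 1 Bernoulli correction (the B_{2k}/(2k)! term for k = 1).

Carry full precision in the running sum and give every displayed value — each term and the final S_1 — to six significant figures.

The integral term ∫_2^9 x·e^(−x/31) dx = 31.5364.
Endpoint term: (f(2) + f(9))/2 = (1.87504 + 6.73220)/2 = 4.30362.
Running total after boundary: 35.8400.
Order-1 term: 1/12 · (0.530854 − 0.877036) = -0.0288484.

S_1 ≈ 35.8112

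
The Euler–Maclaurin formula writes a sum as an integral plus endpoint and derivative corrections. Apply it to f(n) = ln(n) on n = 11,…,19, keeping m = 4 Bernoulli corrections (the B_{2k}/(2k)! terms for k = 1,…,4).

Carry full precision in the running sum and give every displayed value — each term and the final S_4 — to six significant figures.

S_4 ≈ 24.2355

∫_11^19 ln(x) dx evaluates to 21.5675.
½[f(11) + f(19)] = ½[2.39790 + 2.94444] = 2.67117.
Integral + boundary = 24.2387.
Order-1 term: 1/12 · (0.0526316 − 0.0909091) = -0.00318979.
After k=1: 24.2355.
Order-2 term: −1/720 · (0.000291588 − 0.00150263) = 1.68200e-06.
After k=2: 24.2355.
Order-3 term: 1/30240 · (9.69267e-06 − 0.000149021) = -4.60742e-09.
After k=3: 24.2355.
Order-4 term: −1/1209600 · (8.05485e-07 − 3.69474e-05) = 2.98792e-11.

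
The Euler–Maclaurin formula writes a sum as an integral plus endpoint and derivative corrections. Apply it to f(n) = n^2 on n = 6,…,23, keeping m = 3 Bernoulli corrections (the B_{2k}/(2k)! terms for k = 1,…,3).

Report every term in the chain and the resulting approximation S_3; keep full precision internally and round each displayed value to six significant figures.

S_3 ≈ 4269.00

The integral term ∫_6^23 x^2 dx = 3983.67.
½[f(6) + f(23)] = ½[36.0000 + 529.000] = 282.500.
Running total after boundary: 4266.17.
Order-1 term: 1/12 · (46.0000 − 12.0000) = 2.83333.
After k=1: 4269.00.
Order-2 term: −1/720 · (0.00000 − 0.00000) = 0.00000.
After k=2: 4269.00.
Order-3 term: 1/30240 · (0.00000 − 0.00000) = 0.00000.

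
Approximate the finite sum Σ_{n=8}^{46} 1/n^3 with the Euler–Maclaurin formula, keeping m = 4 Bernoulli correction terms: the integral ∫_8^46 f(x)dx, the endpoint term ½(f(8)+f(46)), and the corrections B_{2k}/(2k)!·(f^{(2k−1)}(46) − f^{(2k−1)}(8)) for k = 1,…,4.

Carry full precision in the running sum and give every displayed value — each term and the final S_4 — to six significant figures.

∫_8^46 1/x^3 dx evaluates to 0.00757621.
Boundary: ½(f(8) + f(46)) = ½(0.00195312 + 1.02737e-05) = 0.000981699.
Running total after boundary: 0.00855790.
Order-1 term: 1/12 · (-6.70023e-07 − (-0.000732422)) = 6.09793e-05.
After k=1: 0.00861888.
Order-2 term: −1/720 · (-6.33292e-09 − (-0.000228882)) = -3.17883e-07.
After k=2: 0.00861857.
Order-3 term: 1/30240 · (-1.25701e-10 − (-0.000150204)) = 4.96705e-09.
After k=3: 0.00861857.
Order-4 term: −1/1209600 · (-4.27715e-12 − (-0.000168979)) = -1.39698e-10.

S_4 ≈ 0.00861857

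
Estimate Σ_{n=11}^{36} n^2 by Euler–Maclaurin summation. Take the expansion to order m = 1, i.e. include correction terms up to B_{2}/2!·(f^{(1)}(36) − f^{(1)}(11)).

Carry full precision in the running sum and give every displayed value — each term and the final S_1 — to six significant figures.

S_1 ≈ 15821.0

The integral term ∫_11^36 x^2 dx = 15108.3.
Boundary: ½(f(11) + f(36)) = ½(121.000 + 1296.00) = 708.500.
Integral + boundary = 15816.8.
Correction k=1: B_{2}/2! · (f^{(1)}(36) − f^{(1)}(11)) = 1/12 · (72.0000 − 22.0000) = 4.16667.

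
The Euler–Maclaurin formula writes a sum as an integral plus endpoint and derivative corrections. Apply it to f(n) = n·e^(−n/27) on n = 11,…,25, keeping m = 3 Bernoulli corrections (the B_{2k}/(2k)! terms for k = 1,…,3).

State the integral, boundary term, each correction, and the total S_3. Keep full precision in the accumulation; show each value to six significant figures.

∫_11^25 x·e^(−x/27) dx evaluates to 126.458.
½[f(11) + f(25)] = ½[7.31910 + 9.90411] = 8.61161.
Running total after boundary: 135.070.
k=1: B_{2}/(2)! × [f^{(1)}(25) − f^{(1)}(11)] = 1/12 × (0.0293455 − 0.394295) = -0.0304125.
After k=1: 135.039.
k=2: B_{4}/(4)! × [f^{(3)}(25) − f^{(3)}(11)] = −1/720 × (0.00112713 − 0.00236631) = 1.72109e-06.
After k=2: 135.039.
k=3: B_{6}/(6)! × [f^{(5)}(25) − f^{(5)}(11)] = 1/30240 × (3.03703e-06 − 5.75000e-06) = -8.97147e-11.

S_3 ≈ 135.039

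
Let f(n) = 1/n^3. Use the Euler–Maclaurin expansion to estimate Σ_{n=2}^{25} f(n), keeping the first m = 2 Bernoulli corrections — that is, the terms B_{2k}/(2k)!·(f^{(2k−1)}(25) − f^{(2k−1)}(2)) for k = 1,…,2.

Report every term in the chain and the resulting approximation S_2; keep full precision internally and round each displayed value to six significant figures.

S_2 ≈ 0.201054

∫_2^25 1/x^3 dx evaluates to 0.124200.
½[f(2) + f(25)] = ½[0.125000 + 6.40000e-05] = 0.0625320.
So far: 0.186732.
k=1: B_{2}/(2)! × [f^{(1)}(25) − f^{(1)}(2)] = 1/12 × (-7.68000e-06 − (-0.187500)) = 0.0156244.
After k=1: 0.202356.
k=2: B_{4}/(4)! × [f^{(3)}(25) − f^{(3)}(2)] = −1/720 × (-2.45760e-07 − (-0.937500)) = -0.00130208.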